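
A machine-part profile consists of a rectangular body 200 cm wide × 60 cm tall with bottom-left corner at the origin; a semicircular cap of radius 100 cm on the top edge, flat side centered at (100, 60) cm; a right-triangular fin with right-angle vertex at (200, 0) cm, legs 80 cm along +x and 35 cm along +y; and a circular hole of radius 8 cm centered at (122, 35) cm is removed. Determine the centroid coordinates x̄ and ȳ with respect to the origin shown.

x̄ = 105.98 cm, ȳ = 68.44 cm

rectangular body: A = 200 × 60 = 12000.00, centroid at (100.00, 30.00).
semicircular top: A = ½π·100² = 15707.96, centroid at (100.00, 102.44).
triangular fin: A = ½·80·35 = 1400.00, centroid at (226.67, 11.67).
hole: A = −π·8² = -201.06, centroid at (122.00, 35.00).
ΣA = 28906.90 cm²
ΣAx̄ = (12000.00)(100.00) + (15707.96)(100.00) + (1400.00)(226.67) + (-201.06)(122.00) = 3063600.10 cm³
ΣAȳ = (12000.00)(30.00) + (15707.96)(102.44) + (1400.00)(11.67) + (-201.06)(35.00) = 1978440.63 cm³
x̄ = 3063600.10 / 28906.90 = 105.98 cm
ȳ = 1978440.63 / 28906.90 = 68.44 cm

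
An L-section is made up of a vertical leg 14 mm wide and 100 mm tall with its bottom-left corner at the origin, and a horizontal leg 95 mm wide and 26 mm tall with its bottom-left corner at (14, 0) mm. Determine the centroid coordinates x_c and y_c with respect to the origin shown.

vertical leg: A = 14 × 100 = 1400.00, centroid at (7.00, 50.00).
horizontal leg: A = 95 × 26 = 2470.00, centroid at (61.50, 13.00).
ΣA = 3870.00 mm²
ΣAx_c = (1400.00)(7.00) + (2470.00)(61.50) = 161705.00 mm³
ΣAy_c = (1400.00)(50.00) + (2470.00)(13.00) = 102110.00 mm³
x_c = 161705.00 / 3870.00 = 41.78 mm
y_c = 102110.00 / 3870.00 = 26.39 mm

x_c = 41.78 mm, y_c = 26.39 mm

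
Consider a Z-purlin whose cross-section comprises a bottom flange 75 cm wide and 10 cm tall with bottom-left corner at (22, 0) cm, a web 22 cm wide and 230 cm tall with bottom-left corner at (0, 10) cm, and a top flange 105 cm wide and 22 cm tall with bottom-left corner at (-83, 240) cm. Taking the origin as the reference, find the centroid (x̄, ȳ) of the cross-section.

bottom flange: A = 75 × 10 = 750.00, centroid at (59.50, 5.00).
web: A = 22 × 230 = 5060.00, centroid at (11.00, 125.00).
top flange: A = 105 × 22 = 2310.00, centroid at (-30.50, 251.00).
ΣA = 8120.00 cm², ΣAx̄ = 29830.00 cm³, ΣAȳ = 1216060.00 cm³.
x̄ = 29830.00/8120.00 = 3.67 cm; ȳ = 1216060.00/8120.00 = 149.76 cm.

x̄ = 3.67 cm, ȳ = 149.76 cm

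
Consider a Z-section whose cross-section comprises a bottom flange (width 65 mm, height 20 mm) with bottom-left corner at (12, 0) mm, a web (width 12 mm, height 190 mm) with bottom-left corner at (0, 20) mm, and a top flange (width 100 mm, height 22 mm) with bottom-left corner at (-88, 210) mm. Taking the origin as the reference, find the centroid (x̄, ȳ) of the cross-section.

x̄ = -2.09 mm, ȳ = 131.73 mm

bottom flange: A = 65 × 20 = 1300.00, centroid at (44.50, 10.00).
web: A = 12 × 190 = 2280.00, centroid at (6.00, 115.00).
top flange: A = 100 × 22 = 2200.00, centroid at (-38.00, 221.00).
ΣA = 5780.00 mm²
ΣAx̄ = (1300.00)(44.50) + (2280.00)(6.00) + (2200.00)(-38.00) = -12070.00 mm³
ΣAȳ = (1300.00)(10.00) + (2280.00)(115.00) + (2200.00)(221.00) = 761400.00 mm³
x̄ = -12070.00 / 5780.00 = -2.09 mm
ȳ = 761400.00 / 5780.00 = 131.73 mm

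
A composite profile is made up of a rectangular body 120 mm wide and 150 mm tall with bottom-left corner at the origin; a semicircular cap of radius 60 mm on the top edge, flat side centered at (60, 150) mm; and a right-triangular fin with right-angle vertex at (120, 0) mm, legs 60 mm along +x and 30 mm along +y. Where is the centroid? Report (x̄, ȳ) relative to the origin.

rectangular body: A = 120 × 150 = 18000.00, centroid at (60.00, 75.00).
semicircular top: A = ½π·60² = 5654.87, centroid at (60.00, 175.46).
triangular fin: A = ½·60·30 = 900.00, centroid at (140.00, 10.00).
ΣA = 24554.87 mm²
ΣAx̄ = (18000.00)(60.00) + (5654.87)(60.00) + (900.00)(140.00) = 1545292.01 mm³
ΣAȳ = (18000.00)(75.00) + (5654.87)(175.46) + (900.00)(10.00) = 2351230.02 mm³
x̄ = 1545292.01 / 24554.87 = 62.93 mm
ȳ = 2351230.02 / 24554.87 = 95.75 mm

x̄ = 62.93 mm, ȳ = 95.75 mm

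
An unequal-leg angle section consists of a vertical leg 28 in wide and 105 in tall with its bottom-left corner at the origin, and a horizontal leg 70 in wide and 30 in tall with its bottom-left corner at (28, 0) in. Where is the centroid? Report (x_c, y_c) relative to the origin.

Part | A | x̄ᵢ | ȳᵢ | A·x̄ᵢ | A·ȳᵢ
vertical leg | 2940.00 | 14.00 | 52.50 | 41160.00 | 154350.00
horizontal leg | 2100.00 | 63.00 | 15.00 | 132300.00 | 31500.00
Σ | 5040.00 |  |  | 173460.00 | 185850.00
x_c = 173460.00 / 5040.00 = 34.42 in
y_c = 185850.00 / 5040.00 = 36.88 in

x_c = 34.42 in, y_c = 36.88 in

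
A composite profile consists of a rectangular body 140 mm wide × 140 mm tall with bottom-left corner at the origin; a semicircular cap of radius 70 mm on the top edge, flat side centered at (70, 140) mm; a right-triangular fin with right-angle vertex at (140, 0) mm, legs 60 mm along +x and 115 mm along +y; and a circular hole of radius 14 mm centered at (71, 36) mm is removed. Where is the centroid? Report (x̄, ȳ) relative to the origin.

rectangular body: A = 140 × 140 = 19600.00, centroid at (70.00, 70.00).
semicircular top: A = ½π·70² = 7696.90, centroid at (70.00, 169.71).
triangular fin: A = ½·60·115 = 3450.00, centroid at (160.00, 38.33).
hole: A = −π·14² = -615.75, centroid at (71.00, 36.00).
ΣA = 30131.15 mm²
ΣAx̄ = (19600.00)(70.00) + (7696.90)(70.00) + (3450.00)(160.00) + (-615.75)(71.00) = 2419064.74 mm³
ΣAȳ = (19600.00)(70.00) + (7696.90)(169.71) + (3450.00)(38.33) + (-615.75)(36.00) = 2788315.87 mm³
x̄ = 2419064.74 / 30131.15 = 80.28 mm
ȳ = 2788315.87 / 30131.15 = 92.54 mm

x̄ = 80.28 mm, ȳ = 92.54 mm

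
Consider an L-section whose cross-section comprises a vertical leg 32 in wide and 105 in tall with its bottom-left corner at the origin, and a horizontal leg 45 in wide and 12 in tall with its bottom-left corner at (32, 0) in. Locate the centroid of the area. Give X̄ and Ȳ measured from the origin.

X̄ = 21.33 in, Ȳ = 46.06 in

vertical leg: A = 32 × 105 = 3360.00, centroid at (16.00, 52.50).
horizontal leg: A = 45 × 12 = 540.00, centroid at (54.50, 6.00).
ΣA = 3900.00 in²
ΣAX̄ = (3360.00)(16.00) + (540.00)(54.50) = 83190.00 in³
ΣAȲ = (3360.00)(52.50) + (540.00)(6.00) = 179640.00 in³
X̄ = 83190.00 / 3900.00 = 21.33 in
Ȳ = 179640.00 / 3900.00 = 46.06 in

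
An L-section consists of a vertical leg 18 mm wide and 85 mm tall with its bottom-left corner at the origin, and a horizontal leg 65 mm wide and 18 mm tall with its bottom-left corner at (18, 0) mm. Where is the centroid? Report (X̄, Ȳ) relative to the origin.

X̄ = 26.98 mm, Ȳ = 27.98 mm

vertical leg: A = 18 × 85 = 1530.00, centroid at (9.00, 42.50).
horizontal leg: A = 65 × 18 = 1170.00, centroid at (50.50, 9.00).
ΣA = 2700.00 mm², ΣAX̄ = 72855.00 mm³, ΣAȲ = 75555.00 mm³.
X̄ = 72855.00/2700.00 = 26.98 mm; Ȳ = 75555.00/2700.00 = 27.98 mm.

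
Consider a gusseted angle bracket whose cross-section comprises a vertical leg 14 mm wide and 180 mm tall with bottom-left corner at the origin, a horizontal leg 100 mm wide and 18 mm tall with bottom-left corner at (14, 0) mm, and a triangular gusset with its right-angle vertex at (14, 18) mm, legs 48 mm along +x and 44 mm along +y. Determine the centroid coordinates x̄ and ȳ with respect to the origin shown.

x̄ = 30.60 mm, ȳ = 51.62 mm

vertical leg: A = 14 × 180 = 2520.00, centroid at (7.00, 90.00).
horizontal leg: A = 100 × 18 = 1800.00, centroid at (64.00, 9.00).
gusset: A = ½·48·44 = 1056.00, centroid at (30.00, 32.67).
ΣA = 5376.00 mm², ΣAx̄ = 164520.00 mm³, ΣAȳ = 277496.00 mm³.
x̄ = 164520.00/5376.00 = 30.60 mm; ȳ = 277496.00/5376.00 = 51.62 mm.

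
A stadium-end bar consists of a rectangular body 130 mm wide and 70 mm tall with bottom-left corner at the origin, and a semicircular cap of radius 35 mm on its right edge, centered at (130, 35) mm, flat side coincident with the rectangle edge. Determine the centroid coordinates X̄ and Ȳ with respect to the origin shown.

X̄ = 78.94 mm, Ȳ = 35.00 mm

rectangular body: A = 130 × 70 = 9100.00, centroid at (65.00, 35.00).
semicircular end: A = ½π·35² = 1924.23, centroid at (144.85, 35.00).
ΣA = 11024.23 mm²
ΣAX̄ = (9100.00)(65.00) + (1924.23)(144.85) = 870232.65 mm³
ΣAȲ = (9100.00)(35.00) + (1924.23)(35.00) = 385847.89 mm³
X̄ = 870232.65 / 11024.23 = 78.94 mm
Ȳ = 385847.89 / 11024.23 = 35.00 mm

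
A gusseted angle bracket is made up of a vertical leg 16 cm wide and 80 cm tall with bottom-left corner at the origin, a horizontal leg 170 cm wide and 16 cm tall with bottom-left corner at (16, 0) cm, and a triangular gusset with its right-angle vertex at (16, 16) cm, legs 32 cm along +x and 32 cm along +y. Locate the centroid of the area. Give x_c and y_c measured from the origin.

Part | A | x̄ᵢ | ȳᵢ | A·x̄ᵢ | A·ȳᵢ
vertical leg | 1280.00 | 8.00 | 40.00 | 10240.00 | 51200.00
horizontal leg | 2720.00 | 101.00 | 8.00 | 274720.00 | 21760.00
gusset | 512.00 | 26.67 | 26.67 | 13653.33 | 13653.33
Σ | 4512.00 |  |  | 298613.33 | 86613.33
x_c = 298613.33 / 4512.00 = 66.18 cm
y_c = 86613.33 / 4512.00 = 19.20 cm

x_c = 66.18 cm, y_c = 19.20 cm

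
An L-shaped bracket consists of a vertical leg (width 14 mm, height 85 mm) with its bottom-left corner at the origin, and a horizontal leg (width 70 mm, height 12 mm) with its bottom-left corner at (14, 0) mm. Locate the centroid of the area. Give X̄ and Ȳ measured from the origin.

vertical leg: A = 14 × 85 = 1190.00, centroid at (7.00, 42.50).
horizontal leg: A = 70 × 12 = 840.00, centroid at (49.00, 6.00).
ΣA = 2030.00 mm², ΣAX̄ = 49490.00 mm³, ΣAȲ = 55615.00 mm³.
X̄ = 49490.00/2030.00 = 24.38 mm; Ȳ = 55615.00/2030.00 = 27.40 mm.

X̄ = 24.38 mm, Ȳ = 27.40 mm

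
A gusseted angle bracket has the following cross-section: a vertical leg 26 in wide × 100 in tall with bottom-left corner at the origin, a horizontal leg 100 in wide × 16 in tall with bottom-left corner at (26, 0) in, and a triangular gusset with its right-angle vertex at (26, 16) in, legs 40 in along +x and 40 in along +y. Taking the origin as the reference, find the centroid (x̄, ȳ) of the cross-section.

x̄ = 37.37 in, ȳ = 33.25 in

vertical leg: A = 26 × 100 = 2600.00, centroid at (13.00, 50.00).
horizontal leg: A = 100 × 16 = 1600.00, centroid at (76.00, 8.00).
gusset: A = ½·40·40 = 800.00, centroid at (39.33, 29.33).
ΣA = 5000.00 in², ΣAx̄ = 186866.67 in³, ΣAȳ = 166266.67 in³.
x̄ = 186866.67/5000.00 = 37.37 in; ȳ = 166266.67/5000.00 = 33.25 in.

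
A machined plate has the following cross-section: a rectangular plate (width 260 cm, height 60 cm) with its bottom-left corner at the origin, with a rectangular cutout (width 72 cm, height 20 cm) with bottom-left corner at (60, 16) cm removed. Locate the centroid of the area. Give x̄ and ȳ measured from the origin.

plate: A = 260 × 60 = 15600.00, centroid at (130.00, 30.00).
hole: A = −(72 × 20) = -1440.00, centroid at (96.00, 26.00).
ΣA = 14160.00 cm²
ΣAx̄ = (15600.00)(130.00) + (-1440.00)(96.00) = 1889760.00 cm³
ΣAȳ = (15600.00)(30.00) + (-1440.00)(26.00) = 430560.00 cm³
x̄ = 1889760.00 / 14160.00 = 133.46 cm
ȳ = 430560.00 / 14160.00 = 30.41 cm

x̄ = 133.46 cm, ȳ = 30.41 cm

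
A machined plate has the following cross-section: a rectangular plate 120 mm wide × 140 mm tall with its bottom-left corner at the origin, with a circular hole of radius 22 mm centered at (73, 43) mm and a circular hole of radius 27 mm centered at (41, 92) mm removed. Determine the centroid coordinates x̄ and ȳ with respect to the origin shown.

x̄ = 61.83 mm, ȳ = 69.28 mm

plate: A = 120 × 140 = 16800.00, centroid at (60.00, 70.00).
hole 1: A = −π·22² = -1520.53, centroid at (73.00, 43.00).
hole 2: A = −π·27² = -2290.22, centroid at (41.00, 92.00).
ΣA = 12989.25 mm², ΣAx̄ = 803102.19 mm³, ΣAȳ = 899916.84 mm³.
x̄ = 803102.19/12989.25 = 61.83 mm; ȳ = 899916.84/12989.25 = 69.28 mm.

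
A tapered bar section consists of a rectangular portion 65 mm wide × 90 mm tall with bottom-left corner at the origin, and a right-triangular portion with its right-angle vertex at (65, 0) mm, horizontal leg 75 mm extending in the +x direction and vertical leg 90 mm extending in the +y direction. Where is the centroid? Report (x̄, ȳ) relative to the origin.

x̄ = 53.54 mm, ȳ = 39.51 mm

rectangular portion: A = 65 × 90 = 5850.00, centroid at (32.50, 45.00).
triangular portion: A = ½·75·90 = 3375.00, centroid at (90.00, 30.00).
ΣA = 9225.00 mm², ΣAx̄ = 493875.00 mm³, ΣAȳ = 364500.00 mm³.
x̄ = 493875.00/9225.00 = 53.54 mm; ȳ = 364500.00/9225.00 = 39.51 mm.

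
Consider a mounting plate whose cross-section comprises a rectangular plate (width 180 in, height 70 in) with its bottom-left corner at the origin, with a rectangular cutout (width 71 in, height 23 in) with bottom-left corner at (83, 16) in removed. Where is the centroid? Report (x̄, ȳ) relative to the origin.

x̄ = 85.76 in, ȳ = 36.12 in

plate: A = 180 × 70 = 12600.00, centroid at (90.00, 35.00).
hole: A = −(71 × 23) = -1633.00, centroid at (118.50, 27.50).
ΣA = 10967.00 in², ΣAx̄ = 940489.50 in³, ΣAȳ = 396092.50 in³.
x̄ = 940489.50/10967.00 = 85.76 in; ȳ = 396092.50/10967.00 = 36.12 in.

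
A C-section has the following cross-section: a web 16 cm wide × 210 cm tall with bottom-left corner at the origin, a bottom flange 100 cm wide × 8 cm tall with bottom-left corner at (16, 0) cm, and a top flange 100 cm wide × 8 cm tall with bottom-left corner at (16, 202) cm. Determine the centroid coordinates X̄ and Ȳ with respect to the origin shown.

X̄ = 26.71 cm, Ȳ = 105.00 cm

Part | A | x̄ᵢ | ȳᵢ | A·x̄ᵢ | A·ȳᵢ
web | 3360.00 | 8.00 | 105.00 | 26880.00 | 352800.00
bottom flange | 800.00 | 66.00 | 4.00 | 52800.00 | 3200.00
top flange | 800.00 | 66.00 | 206.00 | 52800.00 | 164800.00
Σ | 4960.00 |  |  | 132480.00 | 520800.00
X̄ = 132480.00 / 4960.00 = 26.71 cm
Ȳ = 520800.00 / 4960.00 = 105.00 cm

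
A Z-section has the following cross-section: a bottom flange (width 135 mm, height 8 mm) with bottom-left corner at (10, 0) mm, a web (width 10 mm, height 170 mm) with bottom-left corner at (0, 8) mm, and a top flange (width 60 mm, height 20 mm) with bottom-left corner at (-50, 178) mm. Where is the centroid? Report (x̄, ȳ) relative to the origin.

x̄ = 17.14 mm, ȳ = 97.49 mm

bottom flange: A = 135 × 8 = 1080.00, centroid at (77.50, 4.00).
web: A = 10 × 170 = 1700.00, centroid at (5.00, 93.00).
top flange: A = 60 × 20 = 1200.00, centroid at (-20.00, 188.00).
ΣA = 3980.00 mm², ΣAx̄ = 68200.00 mm³, ΣAȳ = 388020.00 mm³.
x̄ = 68200.00/3980.00 = 17.14 mm; ȳ = 388020.00/3980.00 = 97.49 mm.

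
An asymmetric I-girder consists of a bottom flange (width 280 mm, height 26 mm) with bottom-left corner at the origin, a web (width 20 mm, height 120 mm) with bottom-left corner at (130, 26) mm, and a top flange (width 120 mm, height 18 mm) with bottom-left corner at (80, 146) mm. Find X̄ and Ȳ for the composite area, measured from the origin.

X̄ = 140.00 mm, Ȳ = 53.70 mm

Part | A | x̄ᵢ | ȳᵢ | A·x̄ᵢ | A·ȳᵢ
bottom flange | 7280.00 | 140.00 | 13.00 | 1019200.00 | 94640.00
web | 2400.00 | 140.00 | 86.00 | 336000.00 | 206400.00
top flange | 2160.00 | 140.00 | 155.00 | 302400.00 | 334800.00
Σ | 11840.00 |  |  | 1657600.00 | 635840.00
X̄ = 1657600.00 / 11840.00 = 140.00 mm
Ȳ = 635840.00 / 11840.00 = 53.70 mm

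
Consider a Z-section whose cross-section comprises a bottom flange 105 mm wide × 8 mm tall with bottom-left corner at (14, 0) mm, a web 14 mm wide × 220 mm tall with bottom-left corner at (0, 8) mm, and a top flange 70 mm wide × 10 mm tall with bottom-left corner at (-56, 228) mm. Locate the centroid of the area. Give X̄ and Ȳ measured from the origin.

X̄ = 13.58 mm, Ȳ = 114.70 mm

bottom flange: A = 105 × 8 = 840.00, centroid at (66.50, 4.00).
web: A = 14 × 220 = 3080.00, centroid at (7.00, 118.00).
top flange: A = 70 × 10 = 700.00, centroid at (-21.00, 233.00).
ΣA = 4620.00 mm²
ΣAX̄ = (840.00)(66.50) + (3080.00)(7.00) + (700.00)(-21.00) = 62720.00 mm³
ΣAȲ = (840.00)(4.00) + (3080.00)(118.00) + (700.00)(233.00) = 529900.00 mm³
X̄ = 62720.00 / 4620.00 = 13.58 mm
Ȳ = 529900.00 / 4620.00 = 114.70 mm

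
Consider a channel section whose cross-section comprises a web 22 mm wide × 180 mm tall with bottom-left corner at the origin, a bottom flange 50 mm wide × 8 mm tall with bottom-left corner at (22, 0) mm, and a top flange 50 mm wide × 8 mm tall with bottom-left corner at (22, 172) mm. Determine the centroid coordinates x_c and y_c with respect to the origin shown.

Part | A | x̄ᵢ | ȳᵢ | A·x̄ᵢ | A·ȳᵢ
web | 3960.00 | 11.00 | 90.00 | 43560.00 | 356400.00
bottom flange | 400.00 | 47.00 | 4.00 | 18800.00 | 1600.00
top flange | 400.00 | 47.00 | 176.00 | 18800.00 | 70400.00
Σ | 4760.00 |  |  | 81160.00 | 428400.00
x_c = 81160.00 / 4760.00 = 17.05 mm
y_c = 428400.00 / 4760.00 = 90.00 mm

x_c = 17.05 mm, y_c = 90.00 mm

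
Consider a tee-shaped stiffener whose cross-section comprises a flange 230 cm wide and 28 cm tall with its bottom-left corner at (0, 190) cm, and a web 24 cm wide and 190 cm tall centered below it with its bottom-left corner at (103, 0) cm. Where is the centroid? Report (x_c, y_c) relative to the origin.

web: A = 24 × 190 = 4560.00, centroid at (115.00, 95.00).
flange: A = 230 × 28 = 6440.00, centroid at (115.00, 204.00).
ΣA = 11000.00 cm², ΣAx_c = 1265000.00 cm³, ΣAy_c = 1746960.00 cm³.
x_c = 1265000.00/11000.00 = 115.00 cm; y_c = 1746960.00/11000.00 = 158.81 cm.

x_c = 115.00 cm, y_c = 158.81 cm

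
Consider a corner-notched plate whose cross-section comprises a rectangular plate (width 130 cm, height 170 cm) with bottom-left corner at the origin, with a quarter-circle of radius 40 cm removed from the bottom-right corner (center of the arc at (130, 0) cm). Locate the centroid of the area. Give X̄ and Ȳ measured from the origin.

plate: A = 130 × 170 = 22100.00, centroid at (65.00, 85.00).
removed quarter-circle: A = −¼π·40² = -1256.64, centroid at (113.02, 16.98).
ΣA = 20843.36 cm², ΣAX̄ = 1294470.52 cm³, ΣAȲ = 1857166.67 cm³.
X̄ = 1294470.52/20843.36 = 62.10 cm; Ȳ = 1857166.67/20843.36 = 89.10 cm.

X̄ = 62.10 cm, Ȳ = 89.10 cm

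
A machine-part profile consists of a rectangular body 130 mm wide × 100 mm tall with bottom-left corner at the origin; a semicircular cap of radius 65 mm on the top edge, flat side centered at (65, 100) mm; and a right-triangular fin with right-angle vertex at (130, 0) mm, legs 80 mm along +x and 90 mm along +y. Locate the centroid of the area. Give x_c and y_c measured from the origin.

rectangular body: A = 130 × 100 = 13000.00, centroid at (65.00, 50.00).
semicircular top: A = ½π·65² = 6636.61, centroid at (65.00, 127.59).
triangular fin: A = ½·80·90 = 3600.00, centroid at (156.67, 30.00).
ΣA = 23236.61 mm², ΣAx_c = 1840379.94 mm³, ΣAy_c = 1604744.78 mm³.
x_c = 1840379.94/23236.61 = 79.20 mm; y_c = 1604744.78/23236.61 = 69.06 mm.

x_c = 79.20 mm, y_c = 69.06 mm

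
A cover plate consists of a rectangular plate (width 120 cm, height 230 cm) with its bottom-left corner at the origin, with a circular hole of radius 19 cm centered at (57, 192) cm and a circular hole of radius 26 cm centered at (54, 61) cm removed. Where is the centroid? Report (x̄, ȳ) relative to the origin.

plate: A = 120 × 230 = 27600.00, centroid at (60.00, 115.00).
hole 1: A = −π·19² = -1134.11, centroid at (57.00, 192.00).
hole 2: A = −π·26² = -2123.72, centroid at (54.00, 61.00).
ΣA = 24342.17 cm², ΣAx̄ = 1476674.75 cm³, ΣAȳ = 2826703.22 cm³.
x̄ = 1476674.75/24342.17 = 60.66 cm; ȳ = 2826703.22/24342.17 = 116.12 cm.

x̄ = 60.66 cm, ȳ = 116.12 cm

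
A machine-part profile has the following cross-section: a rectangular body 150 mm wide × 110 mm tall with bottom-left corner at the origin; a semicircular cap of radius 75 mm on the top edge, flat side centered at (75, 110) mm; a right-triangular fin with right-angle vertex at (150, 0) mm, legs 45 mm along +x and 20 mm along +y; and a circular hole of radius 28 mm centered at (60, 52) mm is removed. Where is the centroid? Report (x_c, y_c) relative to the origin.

Part | A | x̄ᵢ | ȳᵢ | A·x̄ᵢ | A·ȳᵢ
rectangular body | 16500.00 | 75.00 | 55.00 | 1237500.00 | 907500.00
semicircular top | 8835.73 | 75.00 | 141.83 | 662679.70 | 1253180.23
triangular fin | 450.00 | 165.00 | 6.67 | 74250.00 | 3000.00
hole | -2463.01 | 60.00 | 52.00 | -147780.52 | -128076.45
Σ | 23322.72 |  |  | 1826649.18 | 2035603.78
x_c = 1826649.18 / 23322.72 = 78.32 mm
y_c = 2035603.78 / 23322.72 = 87.28 mm

x_c = 78.32 mm, y_c = 87.28 mm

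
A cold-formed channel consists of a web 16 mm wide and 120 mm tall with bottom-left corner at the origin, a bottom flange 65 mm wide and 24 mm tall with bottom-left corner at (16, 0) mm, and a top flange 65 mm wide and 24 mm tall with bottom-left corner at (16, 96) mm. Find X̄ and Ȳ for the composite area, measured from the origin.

Part | A | x̄ᵢ | ȳᵢ | A·x̄ᵢ | A·ȳᵢ
web | 1920.00 | 8.00 | 60.00 | 15360.00 | 115200.00
bottom flange | 1560.00 | 48.50 | 12.00 | 75660.00 | 18720.00
top flange | 1560.00 | 48.50 | 108.00 | 75660.00 | 168480.00
Σ | 5040.00 |  |  | 166680.00 | 302400.00
X̄ = 166680.00 / 5040.00 = 33.07 mm
Ȳ = 302400.00 / 5040.00 = 60.00 mm

X̄ = 33.07 mm, Ȳ = 60.00 mm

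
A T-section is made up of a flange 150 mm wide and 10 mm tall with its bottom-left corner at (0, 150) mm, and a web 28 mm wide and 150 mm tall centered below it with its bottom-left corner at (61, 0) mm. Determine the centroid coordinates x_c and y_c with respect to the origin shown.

x_c = 75.00 mm, y_c = 96.05 mm

web: A = 28 × 150 = 4200.00, centroid at (75.00, 75.00).
flange: A = 150 × 10 = 1500.00, centroid at (75.00, 155.00).
ΣA = 5700.00 mm², ΣAx_c = 427500.00 mm³, ΣAy_c = 547500.00 mm³.
x_c = 427500.00/5700.00 = 75.00 mm; y_c = 547500.00/5700.00 = 96.05 mm.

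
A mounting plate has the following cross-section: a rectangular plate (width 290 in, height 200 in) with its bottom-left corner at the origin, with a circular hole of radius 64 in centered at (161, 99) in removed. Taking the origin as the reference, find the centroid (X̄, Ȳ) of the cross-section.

X̄ = 140.44 in, Ȳ = 100.29 in

plate: A = 290 × 200 = 58000.00, centroid at (145.00, 100.00).
hole: A = −π·64² = -12867.96, centroid at (161.00, 99.00).
ΣA = 45132.04 in²
ΣAX̄ = (58000.00)(145.00) + (-12867.96)(161.00) = 6338257.88 in³
ΣAȲ = (58000.00)(100.00) + (-12867.96)(99.00) = 4526071.61 in³
X̄ = 6338257.88 / 45132.04 = 140.44 in
Ȳ = 4526071.61 / 45132.04 = 100.29 in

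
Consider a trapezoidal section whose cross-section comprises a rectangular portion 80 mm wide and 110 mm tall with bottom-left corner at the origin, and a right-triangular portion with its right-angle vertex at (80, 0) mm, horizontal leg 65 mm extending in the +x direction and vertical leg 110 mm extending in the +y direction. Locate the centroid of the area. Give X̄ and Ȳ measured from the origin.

X̄ = 57.81 mm, Ȳ = 49.70 mm

rectangular portion: A = 80 × 110 = 8800.00, centroid at (40.00, 55.00).
triangular portion: A = ½·65·110 = 3575.00, centroid at (101.67, 36.67).
ΣA = 12375.00 mm²
ΣAX̄ = (8800.00)(40.00) + (3575.00)(101.67) = 715458.33 mm³
ΣAȲ = (8800.00)(55.00) + (3575.00)(36.67) = 615083.33 mm³
X̄ = 715458.33 / 12375.00 = 57.81 mm
Ȳ = 615083.33 / 12375.00 = 49.70 mm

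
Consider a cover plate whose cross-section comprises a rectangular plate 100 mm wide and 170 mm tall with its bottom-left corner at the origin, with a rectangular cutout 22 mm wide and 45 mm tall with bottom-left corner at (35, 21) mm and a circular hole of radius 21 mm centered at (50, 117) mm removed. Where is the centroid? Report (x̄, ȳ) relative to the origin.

plate: A = 100 × 170 = 17000.00, centroid at (50.00, 85.00).
hole 1: A = −(22 × 45) = -990.00, centroid at (46.00, 43.50).
hole 2: A = −π·21² = -1385.44, centroid at (50.00, 117.00).
ΣA = 14624.56 mm²
ΣAx̄ = (17000.00)(50.00) + (-990.00)(46.00) + (-1385.44)(50.00) = 735187.88 mm³
ΣAȳ = (17000.00)(85.00) + (-990.00)(43.50) + (-1385.44)(117.00) = 1239838.24 mm³
x̄ = 735187.88 / 14624.56 = 50.27 mm
ȳ = 1239838.24 / 14624.56 = 84.78 mm

x̄ = 50.27 mm, ȳ = 84.78 mm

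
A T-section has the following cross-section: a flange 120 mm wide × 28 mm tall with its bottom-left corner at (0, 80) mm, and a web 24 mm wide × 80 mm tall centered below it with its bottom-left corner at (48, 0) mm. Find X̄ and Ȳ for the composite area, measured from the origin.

X̄ = 60.00 mm, Ȳ = 74.36 mm

Part | A | x̄ᵢ | ȳᵢ | A·x̄ᵢ | A·ȳᵢ
web | 1920.00 | 60.00 | 40.00 | 115200.00 | 76800.00
flange | 3360.00 | 60.00 | 94.00 | 201600.00 | 315840.00
Σ | 5280.00 |  |  | 316800.00 | 392640.00
X̄ = 316800.00 / 5280.00 = 60.00 mm
Ȳ = 392640.00 / 5280.00 = 74.36 mm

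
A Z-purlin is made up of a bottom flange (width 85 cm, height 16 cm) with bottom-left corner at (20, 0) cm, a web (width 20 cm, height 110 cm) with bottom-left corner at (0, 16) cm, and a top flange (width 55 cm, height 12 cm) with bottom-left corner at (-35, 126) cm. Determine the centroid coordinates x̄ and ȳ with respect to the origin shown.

x̄ = 24.18 cm, ȳ = 60.24 cm

Part | A | x̄ᵢ | ȳᵢ | A·x̄ᵢ | A·ȳᵢ
bottom flange | 1360.00 | 62.50 | 8.00 | 85000.00 | 10880.00
web | 2200.00 | 10.00 | 71.00 | 22000.00 | 156200.00
top flange | 660.00 | -7.50 | 132.00 | -4950.00 | 87120.00
Σ | 4220.00 |  |  | 102050.00 | 254200.00
x̄ = 102050.00 / 4220.00 = 24.18 cm
ȳ = 254200.00 / 4220.00 = 60.24 cm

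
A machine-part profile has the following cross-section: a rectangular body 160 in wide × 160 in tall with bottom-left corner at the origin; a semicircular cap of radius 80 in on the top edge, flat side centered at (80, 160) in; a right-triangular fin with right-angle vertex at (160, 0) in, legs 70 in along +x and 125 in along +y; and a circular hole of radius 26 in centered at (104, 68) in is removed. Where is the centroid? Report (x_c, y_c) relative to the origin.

x_c = 90.58 in, y_c = 106.47 in

rectangular body: A = 160 × 160 = 25600.00, centroid at (80.00, 80.00).
semicircular top: A = ½π·80² = 10053.10, centroid at (80.00, 193.95).
triangular fin: A = ½·70·125 = 4375.00, centroid at (183.33, 41.67).
hole: A = −π·26² = -2123.72, centroid at (104.00, 68.00).
ΣA = 37904.38 in²
ΣAx_c = (25600.00)(80.00) + (10053.10)(80.00) + (4375.00)(183.33) + (-2123.72)(104.00) = 3433464.52 in³
ΣAy_c = (25600.00)(80.00) + (10053.10)(193.95) + (4375.00)(41.67) + (-2123.72)(68.00) = 4035707.71 in³
x_c = 3433464.52 / 37904.38 = 90.58 in
y_c = 4035707.71 / 37904.38 = 106.47 in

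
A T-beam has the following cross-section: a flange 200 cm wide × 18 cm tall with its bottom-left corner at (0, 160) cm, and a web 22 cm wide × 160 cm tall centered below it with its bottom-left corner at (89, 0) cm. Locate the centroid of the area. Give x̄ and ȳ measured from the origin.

x̄ = 100.00 cm, ȳ = 125.00 cm

web: A = 22 × 160 = 3520.00, centroid at (100.00, 80.00).
flange: A = 200 × 18 = 3600.00, centroid at (100.00, 169.00).
ΣA = 7120.00 cm², ΣAx̄ = 712000.00 cm³, ΣAȳ = 890000.00 cm³.
x̄ = 712000.00/7120.00 = 100.00 cm; ȳ = 890000.00/7120.00 = 125.00 cm.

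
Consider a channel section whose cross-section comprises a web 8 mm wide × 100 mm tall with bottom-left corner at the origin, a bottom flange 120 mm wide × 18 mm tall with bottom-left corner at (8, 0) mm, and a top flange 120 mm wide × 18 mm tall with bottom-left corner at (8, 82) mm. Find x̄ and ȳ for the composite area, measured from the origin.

Part | A | x̄ᵢ | ȳᵢ | A·x̄ᵢ | A·ȳᵢ
web | 800.00 | 4.00 | 50.00 | 3200.00 | 40000.00
bottom flange | 2160.00 | 68.00 | 9.00 | 146880.00 | 19440.00
top flange | 2160.00 | 68.00 | 91.00 | 146880.00 | 196560.00
Σ | 5120.00 |  |  | 296960.00 | 256000.00
x̄ = 296960.00 / 5120.00 = 58.00 mm
ȳ = 256000.00 / 5120.00 = 50.00 mm

x̄ = 58.00 mm, ȳ = 50.00 mm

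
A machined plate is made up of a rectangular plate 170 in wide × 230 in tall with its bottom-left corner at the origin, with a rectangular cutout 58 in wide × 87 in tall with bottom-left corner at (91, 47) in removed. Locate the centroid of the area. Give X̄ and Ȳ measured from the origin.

X̄ = 79.81 in, Ȳ = 118.63 in

Part | A | x̄ᵢ | ȳᵢ | A·x̄ᵢ | A·ȳᵢ
plate | 39100.00 | 85.00 | 115.00 | 3323500.00 | 4496500.00
hole | -5046.00 | 120.00 | 90.50 | -605520.00 | -456663.00
Σ | 34054.00 |  |  | 2717980.00 | 4039837.00
X̄ = 2717980.00 / 34054.00 = 79.81 in
Ȳ = 4039837.00 / 34054.00 = 118.63 in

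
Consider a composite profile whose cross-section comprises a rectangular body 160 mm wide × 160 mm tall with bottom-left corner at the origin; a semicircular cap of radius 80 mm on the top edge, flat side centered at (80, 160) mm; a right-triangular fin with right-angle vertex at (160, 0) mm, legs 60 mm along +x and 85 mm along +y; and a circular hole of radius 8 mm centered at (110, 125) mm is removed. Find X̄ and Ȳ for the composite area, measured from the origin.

Part | A | x̄ᵢ | ȳᵢ | A·x̄ᵢ | A·ȳᵢ
rectangular body | 25600.00 | 80.00 | 80.00 | 2048000.00 | 2048000.00
semicircular top | 10053.10 | 80.00 | 193.95 | 804247.72 | 1949828.77
triangular fin | 2550.00 | 180.00 | 28.33 | 459000.00 | 72250.00
hole | -201.06 | 110.00 | 125.00 | -22116.81 | -25132.74
Σ | 38002.03 |  |  | 3289130.91 | 4044946.03
X̄ = 3289130.91 / 38002.03 = 86.55 mm
Ȳ = 4044946.03 / 38002.03 = 106.44 mm

X̄ = 86.55 mm, Ȳ = 106.44 mm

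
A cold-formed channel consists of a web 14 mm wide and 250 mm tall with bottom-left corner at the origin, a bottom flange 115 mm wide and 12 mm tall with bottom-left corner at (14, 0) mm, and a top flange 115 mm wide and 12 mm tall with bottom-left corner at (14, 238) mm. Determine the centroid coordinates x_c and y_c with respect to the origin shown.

x_c = 35.44 mm, y_c = 125.00 mm

web: A = 14 × 250 = 3500.00, centroid at (7.00, 125.00).
bottom flange: A = 115 × 12 = 1380.00, centroid at (71.50, 6.00).
top flange: A = 115 × 12 = 1380.00, centroid at (71.50, 244.00).
ΣA = 6260.00 mm²
ΣAx_c = (3500.00)(7.00) + (1380.00)(71.50) + (1380.00)(71.50) = 221840.00 mm³
ΣAy_c = (3500.00)(125.00) + (1380.00)(6.00) + (1380.00)(244.00) = 782500.00 mm³
x_c = 221840.00 / 6260.00 = 35.44 mm
y_c = 782500.00 / 6260.00 = 125.00 mm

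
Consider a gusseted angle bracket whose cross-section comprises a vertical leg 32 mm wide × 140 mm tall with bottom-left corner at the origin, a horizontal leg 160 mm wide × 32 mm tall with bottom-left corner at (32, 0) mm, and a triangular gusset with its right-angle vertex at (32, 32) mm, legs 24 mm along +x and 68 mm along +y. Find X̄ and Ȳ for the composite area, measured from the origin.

X̄ = 65.07 mm, Ȳ = 42.25 mm

vertical leg: A = 32 × 140 = 4480.00, centroid at (16.00, 70.00).
horizontal leg: A = 160 × 32 = 5120.00, centroid at (112.00, 16.00).
gusset: A = ½·24·68 = 816.00, centroid at (40.00, 54.67).
ΣA = 10416.00 mm², ΣAX̄ = 677760.00 mm³, ΣAȲ = 440128.00 mm³.
X̄ = 677760.00/10416.00 = 65.07 mm; Ȳ = 440128.00/10416.00 = 42.25 mm.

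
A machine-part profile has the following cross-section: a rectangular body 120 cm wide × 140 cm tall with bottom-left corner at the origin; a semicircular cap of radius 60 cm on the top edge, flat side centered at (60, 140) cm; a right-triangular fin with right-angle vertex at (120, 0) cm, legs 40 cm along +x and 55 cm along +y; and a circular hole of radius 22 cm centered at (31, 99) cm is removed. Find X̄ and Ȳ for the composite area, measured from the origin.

X̄ = 65.66 cm, Ȳ = 89.92 cm

rectangular body: A = 120 × 140 = 16800.00, centroid at (60.00, 70.00).
semicircular top: A = ½π·60² = 5654.87, centroid at (60.00, 165.46).
triangular fin: A = ½·40·55 = 1100.00, centroid at (133.33, 18.33).
hole: A = −π·22² = -1520.53, centroid at (31.00, 99.00).
ΣA = 22034.34 cm²
ΣAX̄ = (16800.00)(60.00) + (5654.87)(60.00) + (1100.00)(133.33) + (-1520.53)(31.00) = 1446822.22 cm³
ΣAȲ = (16800.00)(70.00) + (5654.87)(165.46) + (1100.00)(18.33) + (-1520.53)(99.00) = 1981315.46 cm³
X̄ = 1446822.22 / 22034.34 = 65.66 cm
Ȳ = 1981315.46 / 22034.34 = 89.92 cm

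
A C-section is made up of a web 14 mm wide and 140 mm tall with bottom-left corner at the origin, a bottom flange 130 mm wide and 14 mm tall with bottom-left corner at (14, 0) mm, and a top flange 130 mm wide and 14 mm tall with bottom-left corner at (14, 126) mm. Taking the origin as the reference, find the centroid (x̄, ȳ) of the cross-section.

x̄ = 53.80 mm, ȳ = 70.00 mm

web: A = 14 × 140 = 1960.00, centroid at (7.00, 70.00).
bottom flange: A = 130 × 14 = 1820.00, centroid at (79.00, 7.00).
top flange: A = 130 × 14 = 1820.00, centroid at (79.00, 133.00).
ΣA = 5600.00 mm², ΣAx̄ = 301280.00 mm³, ΣAȳ = 392000.00 mm³.
x̄ = 301280.00/5600.00 = 53.80 mm; ȳ = 392000.00/5600.00 = 70.00 mm.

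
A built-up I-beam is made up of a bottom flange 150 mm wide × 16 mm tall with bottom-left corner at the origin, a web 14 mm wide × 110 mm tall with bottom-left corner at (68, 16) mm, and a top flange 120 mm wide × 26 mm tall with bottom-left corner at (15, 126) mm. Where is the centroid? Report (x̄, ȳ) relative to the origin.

Part | A | x̄ᵢ | ȳᵢ | A·x̄ᵢ | A·ȳᵢ
bottom flange | 2400.00 | 75.00 | 8.00 | 180000.00 | 19200.00
web | 1540.00 | 75.00 | 71.00 | 115500.00 | 109340.00
top flange | 3120.00 | 75.00 | 139.00 | 234000.00 | 433680.00
Σ | 7060.00 |  |  | 529500.00 | 562220.00
x̄ = 529500.00 / 7060.00 = 75.00 mm
ȳ = 562220.00 / 7060.00 = 79.63 mm

x̄ = 75.00 mm, ȳ = 79.63 mm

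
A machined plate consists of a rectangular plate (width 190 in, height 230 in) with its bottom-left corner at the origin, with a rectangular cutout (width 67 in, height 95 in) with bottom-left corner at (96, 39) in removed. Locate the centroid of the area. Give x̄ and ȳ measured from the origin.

x̄ = 89.12 in, ȳ = 119.86 in

plate: A = 190 × 230 = 43700.00, centroid at (95.00, 115.00).
hole: A = −(67 × 95) = -6365.00, centroid at (129.50, 86.50).
ΣA = 37335.00 in², ΣAx̄ = 3327232.50 in³, ΣAȳ = 4474927.50 in³.
x̄ = 3327232.50/37335.00 = 89.12 in; ȳ = 4474927.50/37335.00 = 119.86 in.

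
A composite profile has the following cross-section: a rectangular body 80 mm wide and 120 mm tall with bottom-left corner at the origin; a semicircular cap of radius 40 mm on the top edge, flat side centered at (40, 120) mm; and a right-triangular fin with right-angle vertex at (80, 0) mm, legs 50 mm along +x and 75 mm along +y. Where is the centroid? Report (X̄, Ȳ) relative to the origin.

X̄ = 47.60 mm, Ȳ = 69.14 mm

Part | A | x̄ᵢ | ȳᵢ | A·x̄ᵢ | A·ȳᵢ
rectangular body | 9600.00 | 40.00 | 60.00 | 384000.00 | 576000.00
semicircular top | 2513.27 | 40.00 | 136.98 | 100530.96 | 344259.56
triangular fin | 1875.00 | 96.67 | 25.00 | 181250.00 | 46875.00
Σ | 13988.27 |  |  | 665780.96 | 967134.56
X̄ = 665780.96 / 13988.27 = 47.60 mm
Ȳ = 967134.56 / 13988.27 = 69.14 mm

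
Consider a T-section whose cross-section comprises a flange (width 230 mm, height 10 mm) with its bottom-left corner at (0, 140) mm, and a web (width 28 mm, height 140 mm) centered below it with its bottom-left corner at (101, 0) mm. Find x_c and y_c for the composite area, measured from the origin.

web: A = 28 × 140 = 3920.00, centroid at (115.00, 70.00).
flange: A = 230 × 10 = 2300.00, centroid at (115.00, 145.00).
ΣA = 6220.00 mm²
ΣAx_c = (3920.00)(115.00) + (2300.00)(115.00) = 715300.00 mm³
ΣAy_c = (3920.00)(70.00) + (2300.00)(145.00) = 607900.00 mm³
x_c = 715300.00 / 6220.00 = 115.00 mm
y_c = 607900.00 / 6220.00 = 97.73 mm

x_c = 115.00 mm, y_c = 97.73 mm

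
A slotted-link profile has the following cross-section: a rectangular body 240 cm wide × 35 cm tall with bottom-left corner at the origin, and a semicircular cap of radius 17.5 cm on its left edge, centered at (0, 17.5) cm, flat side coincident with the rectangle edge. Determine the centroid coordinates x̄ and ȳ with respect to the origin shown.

x̄ = 113.10 cm, ȳ = 17.50 cm

rectangular body: A = 240 × 35 = 8400.00, centroid at (120.00, 17.50).
semicircular end: A = ½π·17.5² = 481.06, centroid at (-7.43, 17.50).
ΣA = 8881.06 cm², ΣAx̄ = 1004427.08 cm³, ΣAȳ = 155418.49 cm³.
x̄ = 1004427.08/8881.06 = 113.10 cm; ȳ = 155418.49/8881.06 = 17.50 cm.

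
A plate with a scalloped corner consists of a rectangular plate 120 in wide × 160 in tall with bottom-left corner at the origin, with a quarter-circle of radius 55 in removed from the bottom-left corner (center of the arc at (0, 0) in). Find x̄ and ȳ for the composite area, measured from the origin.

x̄ = 65.18 in, ȳ = 88.00 in

Part | A | x̄ᵢ | ȳᵢ | A·x̄ᵢ | A·ȳᵢ
plate | 19200.00 | 60.00 | 80.00 | 1152000.00 | 1536000.00
removed quarter-circle | -2375.83 | 23.34 | 23.34 | -55458.33 | -55458.33
Σ | 16824.17 |  |  | 1096541.67 | 1480541.67
x̄ = 1096541.67 / 16824.17 = 65.18 in
ȳ = 1480541.67 / 16824.17 = 88.00 in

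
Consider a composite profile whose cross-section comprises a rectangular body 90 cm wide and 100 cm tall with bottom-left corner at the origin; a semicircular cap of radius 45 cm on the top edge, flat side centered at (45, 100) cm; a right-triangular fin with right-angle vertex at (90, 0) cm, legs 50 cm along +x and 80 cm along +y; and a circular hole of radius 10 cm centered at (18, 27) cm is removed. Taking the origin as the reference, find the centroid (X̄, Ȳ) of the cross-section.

X̄ = 54.51 cm, Ȳ = 63.01 cm

rectangular body: A = 90 × 100 = 9000.00, centroid at (45.00, 50.00).
semicircular top: A = ½π·45² = 3180.86, centroid at (45.00, 119.10).
triangular fin: A = ½·50·80 = 2000.00, centroid at (106.67, 26.67).
hole: A = −π·10² = -314.16, centroid at (18.00, 27.00).
ΣA = 13866.70 cm²
ΣAX̄ = (9000.00)(45.00) + (3180.86)(45.00) + (2000.00)(106.67) + (-314.16)(18.00) = 755817.28 cm³
ΣAȲ = (9000.00)(50.00) + (3180.86)(119.10) + (2000.00)(26.67) + (-314.16)(27.00) = 873687.29 cm³
X̄ = 755817.28 / 13866.70 = 54.51 cm
Ȳ = 873687.29 / 13866.70 = 63.01 cm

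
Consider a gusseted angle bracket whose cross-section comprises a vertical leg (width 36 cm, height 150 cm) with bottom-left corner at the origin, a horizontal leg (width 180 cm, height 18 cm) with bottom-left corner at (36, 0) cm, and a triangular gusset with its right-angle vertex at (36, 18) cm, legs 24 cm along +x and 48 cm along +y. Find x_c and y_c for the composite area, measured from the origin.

Part | A | x̄ᵢ | ȳᵢ | A·x̄ᵢ | A·ȳᵢ
vertical leg | 5400.00 | 18.00 | 75.00 | 97200.00 | 405000.00
horizontal leg | 3240.00 | 126.00 | 9.00 | 408240.00 | 29160.00
gusset | 576.00 | 44.00 | 34.00 | 25344.00 | 19584.00
Σ | 9216.00 |  |  | 530784.00 | 453744.00
x_c = 530784.00 / 9216.00 = 57.59 cm
y_c = 453744.00 / 9216.00 = 49.23 cm

x_c = 57.59 cm, y_c = 49.23 cm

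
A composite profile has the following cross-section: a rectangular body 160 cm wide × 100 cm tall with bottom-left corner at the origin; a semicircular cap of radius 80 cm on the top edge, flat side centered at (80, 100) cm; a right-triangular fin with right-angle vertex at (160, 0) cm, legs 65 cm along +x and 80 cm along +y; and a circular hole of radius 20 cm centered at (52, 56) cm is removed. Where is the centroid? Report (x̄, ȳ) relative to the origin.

rectangular body: A = 160 × 100 = 16000.00, centroid at (80.00, 50.00).
semicircular top: A = ½π·80² = 10053.10, centroid at (80.00, 133.95).
triangular fin: A = ½·65·80 = 2600.00, centroid at (181.67, 26.67).
hole: A = −π·20² = -1256.64, centroid at (52.00, 56.00).
ΣA = 27396.46 cm², ΣAx̄ = 2491235.93 cm³, ΣAȳ = 2145604.64 cm³.
x̄ = 2491235.93/27396.46 = 90.93 cm; ȳ = 2145604.64/27396.46 = 78.32 cm.

x̄ = 90.93 cm, ȳ = 78.32 cm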